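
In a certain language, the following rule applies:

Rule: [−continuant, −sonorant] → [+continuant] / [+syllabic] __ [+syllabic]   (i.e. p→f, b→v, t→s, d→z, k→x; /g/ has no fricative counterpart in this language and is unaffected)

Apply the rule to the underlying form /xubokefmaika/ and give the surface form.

xuvoxefmaixa

/b/ is a stop between vowels /u/ and /o/, so it spirantizes to the fricative [v].
/k/ is a stop between vowels /o/ and /e/, so it spirantizes to the fricative [x].
/k/ is a stop between vowels /i/ and /a/, so it spirantizes to the fricative [x].
Surface form: [xuvoxefmaixa].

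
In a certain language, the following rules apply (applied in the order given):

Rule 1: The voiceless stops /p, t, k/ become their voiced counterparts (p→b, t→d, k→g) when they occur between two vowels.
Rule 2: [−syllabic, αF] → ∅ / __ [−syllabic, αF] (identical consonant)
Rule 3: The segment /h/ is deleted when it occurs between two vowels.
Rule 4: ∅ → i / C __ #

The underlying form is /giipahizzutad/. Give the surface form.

giibaizudadi

Rule 1 (intervocalic voicing): /p/ is a voiceless stop between vowels /i/ and /a/, so it voices to [b]. /t/ is a voiceless stop between vowels /u/ and /a/, so it voices to [d]. /giipahizzutad/ → giibahizzudad.
Rule 2 (degemination): /zz/ is a geminate; the first /z/ deletes. /giibahizzudad/ → giibahizudad.
Rule 3 (intervocalic h-deletion): /h/ occurs between vowels /a/ and /i/, so it deletes. /giibahizudad/ → giibaizudad.
Rule 4 (final i-epenthesis): the form ends in the consonant /d/, so [i] is inserted word-finally. /giibaizudad/ → giibaizudadi.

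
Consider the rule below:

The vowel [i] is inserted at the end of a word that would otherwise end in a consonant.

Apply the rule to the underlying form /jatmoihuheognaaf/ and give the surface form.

the form ends in the consonant /f/, so [i] is inserted word-finally.
Surface form: [jatmoihuheognaafi].

jatmoihuheognaafi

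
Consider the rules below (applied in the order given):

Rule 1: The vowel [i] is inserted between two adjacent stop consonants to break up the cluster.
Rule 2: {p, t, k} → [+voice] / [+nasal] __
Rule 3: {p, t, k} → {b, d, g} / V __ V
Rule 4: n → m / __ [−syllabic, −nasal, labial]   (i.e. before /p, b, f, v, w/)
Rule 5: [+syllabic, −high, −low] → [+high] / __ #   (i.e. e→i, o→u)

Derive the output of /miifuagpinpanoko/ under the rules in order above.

Rule 1 (stop-cluster i-epenthesis): /g/ and /p/ form a stop–stop cluster, so [i] is inserted between them. /miifuagpinpanoko/ → miifuagipinpanoko.
Rule 2 (post-nasal voicing): /p/ is a voiceless stop immediately after the nasal /n/, so it voices to [b]. /miifuagipinpanoko/ → miifuagipinbanoko.
Rule 3 (intervocalic voicing): /p/ is a voiceless stop between vowels /i/ and /i/, so it voices to [b]. /k/ is a voiceless stop between vowels /o/ and /o/, so it voices to [g]. /miifuagipinbanoko/ → miifuagibinbanogo.
Rule 4 (nasal place assimilation): /n/ precedes the labial consonant /b/, so it assimilates in place to [m]. /miifuagibinbanogo/ → miifuagibimbanogo.
Rule 5 (final vowel raising): /o/ is a mid vowel in word-final position, so it raises to [u]. /miifuagibimbanogo/ → miifuagibimbanogu.

miifuagibimbanogu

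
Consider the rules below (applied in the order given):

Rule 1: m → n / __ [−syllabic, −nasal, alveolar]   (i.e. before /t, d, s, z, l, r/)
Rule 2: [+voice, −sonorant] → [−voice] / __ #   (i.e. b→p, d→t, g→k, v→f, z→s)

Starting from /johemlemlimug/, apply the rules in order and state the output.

Rule 1 (nasal place assimilation): /m/ precedes the alveolar consonant /l/, so it assimilates in place to [n]. /m/ precedes the alveolar consonant /l/, so it assimilates in place to [n]. /johemlemlimug/ → johenlenlimug.
Rule 2 (final devoicing): /g/ is a voiced obstruent in word-final position, so it devoices to [k]. /johenlenlimug/ → johenlenlimuk.

johenlenlimuk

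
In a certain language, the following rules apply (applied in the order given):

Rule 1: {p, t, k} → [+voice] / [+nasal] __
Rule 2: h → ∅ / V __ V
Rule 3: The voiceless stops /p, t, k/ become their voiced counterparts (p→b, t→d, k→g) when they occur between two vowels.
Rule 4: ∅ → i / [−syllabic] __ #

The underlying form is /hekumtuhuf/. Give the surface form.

Rule 1 (post-nasal voicing): /t/ is a voiceless stop immediately after the nasal /m/, so it voices to [d]. /hekumtuhuf/ → hekumduhuf.
Rule 2 (intervocalic h-deletion): /h/ occurs between vowels /u/ and /u/, so it deletes. /hekumduhuf/ → hekumduuf.
Rule 3 (intervocalic voicing): /k/ is a voiceless stop between vowels /e/ and /u/, so it voices to [g]. /hekumduuf/ → hegumduuf.
Rule 4 (final i-epenthesis): the form ends in the consonant /f/, so [i] is inserted word-finally. /hegumduuf/ → hegumduufi.

hegumduufi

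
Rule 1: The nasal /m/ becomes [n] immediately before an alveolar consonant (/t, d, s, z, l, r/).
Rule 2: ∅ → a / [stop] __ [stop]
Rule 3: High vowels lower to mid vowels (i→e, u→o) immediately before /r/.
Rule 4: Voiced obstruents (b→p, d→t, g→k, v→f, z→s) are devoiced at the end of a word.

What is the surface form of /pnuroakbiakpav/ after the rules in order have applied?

pnoroakabiakapaf

Rule 1 (nasal place assimilation): no segment meets the environment; /pnuroakbiakpav/ is unchanged.
Rule 2 (stop-cluster a-epenthesis): /k/ and /b/ form a stop–stop cluster, so [a] is inserted between them. /k/ and /p/ form a stop–stop cluster, so [a] is inserted between them. /pnuroakbiakpav/ → pnuroakabiakapav.
Rule 3 (pre-rhotic lowering): /u/ is a high vowel immediately before /r/, so it lowers to [o]. /pnuroakabiakapav/ → pnoroakabiakapav.
Rule 4 (final devoicing): /v/ is a voiced obstruent in word-final position, so it devoices to [f]. /pnoroakabiakapav/ → pnoroakabiakapaf.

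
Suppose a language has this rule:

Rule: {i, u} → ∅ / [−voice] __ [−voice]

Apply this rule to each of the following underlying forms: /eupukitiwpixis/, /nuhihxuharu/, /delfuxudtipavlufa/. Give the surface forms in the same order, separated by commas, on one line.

/eupukitiwpixis/: /u/ is a high vowel flanked by voiceless consonants /p/ and /k/, so it deletes. /i/ is a high vowel flanked by voiceless consonants /k/ and /t/, so it deletes. /i/ is a high vowel flanked by voiceless consonants /p/ and /x/, so it deletes. /i/ is a high vowel flanked by voiceless consonants /x/ and /s/, so it deletes. → [eupktiwpxs].
/nuhihxuharu/: /i/ is a high vowel flanked by voiceless consonants /h/ and /h/, so it deletes. /u/ is a high vowel flanked by voiceless consonants /x/ and /h/, so it deletes. → [nuhhxharu].
/delfuxudtipavlufa/: /u/ is a high vowel flanked by voiceless consonants /f/ and /x/, so it deletes. /i/ is a high vowel flanked by voiceless consonants /t/ and /p/, so it deletes. → [delfxudtpavlufa].

eupktiwpxs, nuhhxharu, delfxudtpavlufa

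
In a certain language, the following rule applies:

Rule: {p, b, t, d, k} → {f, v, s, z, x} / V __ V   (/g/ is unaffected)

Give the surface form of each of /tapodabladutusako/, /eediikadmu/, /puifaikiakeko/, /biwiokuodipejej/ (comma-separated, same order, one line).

tafozablazususaxo, eeziixadmu, puifaixiaxexo, biwioxuozifejej

/tapodabladutusako/: /p/ is a stop between vowels /a/ and /o/, so it spirantizes to the fricative [f]. /d/ is a stop between vowels /o/ and /a/, so it spirantizes to the fricative [z]. /d/ is a stop between vowels /a/ and /u/, so it spirantizes to the fricative [z]. /t/ is a stop between vowels /u/ and /u/, so it spirantizes to the fricative [s]. /k/ is a stop between vowels /a/ and /o/, so it spirantizes to the fricative [x]. → [tafozablazususaxo].
/eediikadmu/: /d/ is a stop between vowels /e/ and /i/, so it spirantizes to the fricative [z]. /k/ is a stop between vowels /i/ and /a/, so it spirantizes to the fricative [x]. → [eeziixadmu].
/puifaikiakeko/: /k/ is a stop between vowels /i/ and /i/, so it spirantizes to the fricative [x]. /k/ is a stop between vowels /a/ and /e/, so it spirantizes to the fricative [x]. /k/ is a stop between vowels /e/ and /o/, so it spirantizes to the fricative [x]. → [puifaixiaxexo].
/biwiokuodipejej/: /k/ is a stop between vowels /o/ and /u/, so it spirantizes to the fricative [x]. /d/ is a stop between vowels /o/ and /i/, so it spirantizes to the fricative [z]. /p/ is a stop between vowels /i/ and /e/, so it spirantizes to the fricative [f]. → [biwioxuozifejej].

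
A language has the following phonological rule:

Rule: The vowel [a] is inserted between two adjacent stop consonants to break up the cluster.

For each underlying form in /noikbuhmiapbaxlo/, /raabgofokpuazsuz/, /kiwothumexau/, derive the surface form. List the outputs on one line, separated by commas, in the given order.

noikabuhmiapabaxlo, raabagofokapuazsuz, kiwothumexau

/noikbuhmiapbaxlo/: /k/ and /b/ form a stop–stop cluster, so [a] is inserted between them. /p/ and /b/ form a stop–stop cluster, so [a] is inserted between them. → [noikabuhmiapabaxlo].
/raabgofokpuazsuz/: /b/ and /g/ form a stop–stop cluster, so [a] is inserted between them. /k/ and /p/ form a stop–stop cluster, so [a] is inserted between them. → [raabagofokapuazsuz].
/kiwothumexau/: the rule's environment is not met; surfaces unchanged as [kiwothumexau].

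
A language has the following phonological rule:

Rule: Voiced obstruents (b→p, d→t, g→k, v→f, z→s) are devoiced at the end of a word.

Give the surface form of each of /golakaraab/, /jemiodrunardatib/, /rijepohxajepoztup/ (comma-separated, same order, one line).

golakaraap, jemiodrunardatip, rijepohxajepoztup

/golakaraab/: /b/ is a voiced obstruent in word-final position, so it devoices to [p]. → [golakaraap].
/jemiodrunardatib/: /b/ is a voiced obstruent in word-final position, so it devoices to [p]. → [jemiodrunardatip].
/rijepohxajepoztup/: the rule's environment is not met; surfaces unchanged as [rijepohxajepoztup].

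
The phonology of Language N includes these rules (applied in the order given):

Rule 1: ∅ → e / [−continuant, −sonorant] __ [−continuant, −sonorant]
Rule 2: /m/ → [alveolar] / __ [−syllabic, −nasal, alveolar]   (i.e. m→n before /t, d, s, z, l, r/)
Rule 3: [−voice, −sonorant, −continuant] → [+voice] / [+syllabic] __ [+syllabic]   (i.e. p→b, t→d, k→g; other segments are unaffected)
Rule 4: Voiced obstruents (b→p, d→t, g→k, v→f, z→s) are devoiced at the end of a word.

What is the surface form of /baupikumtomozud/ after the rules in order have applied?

baubiguntomozut

Rule 1 (stop-cluster e-epenthesis): no segment meets the environment; /baupikumtomozud/ is unchanged.
Rule 2 (nasal place assimilation): /m/ precedes the alveolar consonant /t/, so it assimilates in place to [n]. /baupikumtomozud/ → baupikuntomozud.
Rule 3 (intervocalic voicing): /p/ is a voiceless stop between vowels /u/ and /i/, so it voices to [b]. /k/ is a voiceless stop between vowels /i/ and /u/, so it voices to [g]. /baupikuntomozud/ → baubiguntomozud.
Rule 4 (final devoicing): /d/ is a voiced obstruent in word-final position, so it devoices to [t]. /baubiguntomozud/ → baubiguntomozut.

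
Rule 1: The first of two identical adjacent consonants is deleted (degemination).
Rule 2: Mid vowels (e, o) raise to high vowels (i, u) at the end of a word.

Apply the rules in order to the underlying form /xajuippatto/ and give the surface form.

Rule 1 (degemination): /pp/ is a geminate; the first /p/ deletes. /tt/ is a geminate; the first /t/ deletes. /xajuippatto/ → xajuipato.
Rule 2 (final vowel raising): /o/ is a mid vowel in word-final position, so it raises to [u]. /xajuipato/ → xajuipatu.

xajuipatu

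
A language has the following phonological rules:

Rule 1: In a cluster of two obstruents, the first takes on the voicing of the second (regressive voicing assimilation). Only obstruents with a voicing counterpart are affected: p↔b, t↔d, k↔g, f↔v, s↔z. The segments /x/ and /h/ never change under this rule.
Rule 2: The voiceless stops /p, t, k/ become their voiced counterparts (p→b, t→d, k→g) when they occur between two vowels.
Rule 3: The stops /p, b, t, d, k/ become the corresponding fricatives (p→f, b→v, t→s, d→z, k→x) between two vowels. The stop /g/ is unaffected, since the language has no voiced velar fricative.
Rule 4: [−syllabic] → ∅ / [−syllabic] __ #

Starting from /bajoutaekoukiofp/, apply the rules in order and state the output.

bajouzaegougiof

Rule 1 (regressive voicing assimilation): no segment meets the environment; /bajoutaekoukiofp/ is unchanged.
Rule 2 (intervocalic voicing): /t/ is a voiceless stop between vowels /u/ and /a/, so it voices to [d]. /k/ is a voiceless stop between vowels /e/ and /o/, so it voices to [g]. /k/ is a voiceless stop between vowels /u/ and /i/, so it voices to [g]. /bajoutaekoukiofp/ → bajoudaegougiofp.
Rule 3 (intervocalic spirantization): /d/ is a stop between vowels /u/ and /a/, so it spirantizes to the fricative [z]. /bajoudaegougiofp/ → bajouzaegougiofp.
Rule 4 (final cluster simplification): /p/ is the second consonant of a word-final cluster /fp/, so it deletes. /bajouzaegougiofp/ → bajouzaegougiof.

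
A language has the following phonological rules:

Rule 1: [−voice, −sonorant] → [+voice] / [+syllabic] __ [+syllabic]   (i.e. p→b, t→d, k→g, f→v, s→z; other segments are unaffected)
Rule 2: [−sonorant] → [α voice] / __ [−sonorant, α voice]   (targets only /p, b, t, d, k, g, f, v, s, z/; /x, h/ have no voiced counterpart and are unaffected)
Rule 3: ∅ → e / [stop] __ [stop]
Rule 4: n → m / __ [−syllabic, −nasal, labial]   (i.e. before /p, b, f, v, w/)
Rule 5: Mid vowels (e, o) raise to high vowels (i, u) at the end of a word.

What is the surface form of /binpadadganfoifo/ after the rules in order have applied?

bimpadadegamfoivu

Rule 1 (intervocalic voicing): /f/ is a voiceless obstruent between vowels /i/ and /o/, so it voices to [v]. /binpadadganfoifo/ → binpadadganfoivo.
Rule 2 (regressive voicing assimilation): no segment meets the environment; /binpadadganfoivo/ is unchanged.
Rule 3 (stop-cluster e-epenthesis): /d/ and /g/ form a stop–stop cluster, so [e] is inserted between them. /binpadadganfoivo/ → binpadadeganfoivo.
Rule 4 (nasal place assimilation): /n/ precedes the labial consonant /p/, so it assimilates in place to [m]. /n/ precedes the labial consonant /f/, so it assimilates in place to [m]. /binpadadeganfoivo/ → bimpadadegamfoivo.
Rule 5 (final vowel raising): /o/ is a mid vowel in word-final position, so it raises to [u]. /bimpadadegamfoivo/ → bimpadadegamfoivu.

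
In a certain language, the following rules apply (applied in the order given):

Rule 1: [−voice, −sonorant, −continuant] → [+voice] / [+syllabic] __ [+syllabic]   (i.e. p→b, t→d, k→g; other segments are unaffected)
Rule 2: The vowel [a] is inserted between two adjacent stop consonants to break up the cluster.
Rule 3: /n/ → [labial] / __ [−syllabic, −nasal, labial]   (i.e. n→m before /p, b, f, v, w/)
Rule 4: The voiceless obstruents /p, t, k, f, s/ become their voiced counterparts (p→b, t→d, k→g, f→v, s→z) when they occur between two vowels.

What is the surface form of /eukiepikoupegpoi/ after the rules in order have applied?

eugiebigoubegaboi

Rule 1 (intervocalic voicing): /k/ is a voiceless stop between vowels /u/ and /i/, so it voices to [g]. /p/ is a voiceless stop between vowels /e/ and /i/, so it voices to [b]. /k/ is a voiceless stop between vowels /i/ and /o/, so it voices to [g]. /p/ is a voiceless stop between vowels /u/ and /e/, so it voices to [b]. /eukiepikoupegpoi/ → eugiebigoubegpoi.
Rule 2 (stop-cluster a-epenthesis): /g/ and /p/ form a stop–stop cluster, so [a] is inserted between them. /eugiebigoubegpoi/ → eugiebigoubegapoi.
Rule 3 (nasal place assimilation): no segment meets the environment; /eugiebigoubegapoi/ is unchanged.
Rule 4 (intervocalic voicing): /p/ is a voiceless obstruent between vowels /a/ and /o/, so it voices to [b]. /eugiebigoubegapoi/ → eugiebigoubegaboi.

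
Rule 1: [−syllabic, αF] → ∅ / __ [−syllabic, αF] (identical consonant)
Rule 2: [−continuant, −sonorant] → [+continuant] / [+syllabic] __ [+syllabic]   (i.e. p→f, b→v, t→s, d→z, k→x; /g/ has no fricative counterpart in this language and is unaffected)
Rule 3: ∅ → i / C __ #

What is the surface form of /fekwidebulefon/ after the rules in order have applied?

fekwizevulefoni

Rule 1 (degemination): no segment meets the environment; /fekwidebulefon/ is unchanged.
Rule 2 (intervocalic spirantization): /d/ is a stop between vowels /i/ and /e/, so it spirantizes to the fricative [z]. /b/ is a stop between vowels /e/ and /u/, so it spirantizes to the fricative [v]. /fekwidebulefon/ → fekwizevulefon.
Rule 3 (final i-epenthesis): the form ends in the consonant /n/, so [i] is inserted word-finally. /fekwizevulefon/ → fekwizevulefoni.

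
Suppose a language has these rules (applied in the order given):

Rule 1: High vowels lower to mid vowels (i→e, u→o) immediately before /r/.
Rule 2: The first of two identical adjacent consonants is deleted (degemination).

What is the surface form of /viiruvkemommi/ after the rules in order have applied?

Rule 1 (pre-rhotic lowering): /i/ is a high vowel immediately before /r/, so it lowers to [e]. /viiruvkemommi/ → vieruvkemommi.
Rule 2 (degemination): /mm/ is a geminate; the first /m/ deletes. /vieruvkemommi/ → vieruvkemomi.

vieruvkemomi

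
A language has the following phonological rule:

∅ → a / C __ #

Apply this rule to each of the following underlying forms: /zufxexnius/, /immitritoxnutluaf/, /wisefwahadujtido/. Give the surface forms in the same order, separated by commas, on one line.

/zufxexnius/: the form ends in the consonant /s/, so [a] is inserted word-finally. → [zufxexniusa].
/immitritoxnutluaf/: the form ends in the consonant /f/, so [a] is inserted word-finally. → [immitritoxnutluafa].
/wisefwahadujtido/: the rule's environment is not met; surfaces unchanged as [wisefwahadujtido].

zufxexniusa, immitritoxnutluafa, wisefwahadujtido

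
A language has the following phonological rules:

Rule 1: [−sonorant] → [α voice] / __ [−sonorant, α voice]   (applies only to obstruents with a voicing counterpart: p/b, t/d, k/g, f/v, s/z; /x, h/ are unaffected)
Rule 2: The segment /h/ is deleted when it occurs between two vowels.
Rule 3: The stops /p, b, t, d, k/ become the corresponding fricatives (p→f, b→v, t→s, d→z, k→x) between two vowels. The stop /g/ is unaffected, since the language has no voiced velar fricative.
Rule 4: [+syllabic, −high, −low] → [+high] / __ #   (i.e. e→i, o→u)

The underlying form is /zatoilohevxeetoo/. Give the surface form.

zasoiloefxeesou

Rule 1 (regressive voicing assimilation): /v/ precedes the voiceless obstruent /x/, so it devoices to [f] by assimilation. /zatoilohevxeetoo/ → zatoilohefxeetoo.
Rule 2 (intervocalic h-deletion): /h/ occurs between vowels /o/ and /e/, so it deletes. /zatoilohefxeetoo/ → zatoiloefxeetoo.
Rule 3 (intervocalic spirantization): /t/ is a stop between vowels /a/ and /o/, so it spirantizes to the fricative [s]. /t/ is a stop between vowels /e/ and /o/, so it spirantizes to the fricative [s]. /zatoiloefxeetoo/ → zasoiloefxeesoo.
Rule 4 (final vowel raising): /o/ is a mid vowel in word-final position, so it raises to [u]. /zasoiloefxeesoo/ → zasoiloefxeesou.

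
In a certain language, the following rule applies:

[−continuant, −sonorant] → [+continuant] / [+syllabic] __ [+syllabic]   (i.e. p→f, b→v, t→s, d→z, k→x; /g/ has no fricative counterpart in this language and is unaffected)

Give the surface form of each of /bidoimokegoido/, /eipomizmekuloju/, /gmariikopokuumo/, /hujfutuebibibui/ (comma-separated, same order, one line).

/bidoimokegoido/: /d/ is a stop between vowels /i/ and /o/, so it spirantizes to the fricative [z]. /k/ is a stop between vowels /o/ and /e/, so it spirantizes to the fricative [x]. /d/ is a stop between vowels /i/ and /o/, so it spirantizes to the fricative [z]. → [bizoimoxegoizo].
/eipomizmekuloju/: /p/ is a stop between vowels /i/ and /o/, so it spirantizes to the fricative [f]. /k/ is a stop between vowels /e/ and /u/, so it spirantizes to the fricative [x]. → [eifomizmexuloju].
/gmariikopokuumo/: /k/ is a stop between vowels /i/ and /o/, so it spirantizes to the fricative [x]. /p/ is a stop between vowels /o/ and /o/, so it spirantizes to the fricative [f]. /k/ is a stop between vowels /o/ and /u/, so it spirantizes to the fricative [x]. → [gmariixofoxuumo].
/hujfutuebibibui/: /t/ is a stop between vowels /u/ and /u/, so it spirantizes to the fricative [s]. /b/ is a stop between vowels /e/ and /i/, so it spirantizes to the fricative [v]. /b/ is a stop between vowels /i/ and /i/, so it spirantizes to the fricative [v]. /b/ is a stop between vowels /i/ and /u/, so it spirantizes to the fricative [v]. → [hujfusuevivivui].

bizoimoxegoizo, eifomizmexuloju, gmariixofoxuumo, hujfusuevivivui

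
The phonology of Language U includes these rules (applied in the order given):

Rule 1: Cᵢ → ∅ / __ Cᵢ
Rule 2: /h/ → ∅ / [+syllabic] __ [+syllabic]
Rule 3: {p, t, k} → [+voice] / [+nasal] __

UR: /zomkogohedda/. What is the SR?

zomgogoeda

Rule 1 (degemination): /dd/ is a geminate; the first /d/ deletes. /zomkogohedda/ → zomkogoheda.
Rule 2 (intervocalic h-deletion): /h/ occurs between vowels /o/ and /e/, so it deletes. /zomkogoheda/ → zomkogoeda.
Rule 3 (post-nasal voicing): /k/ is a voiceless stop immediately after the nasal /m/, so it voices to [g]. /zomkogoeda/ → zomgogoeda.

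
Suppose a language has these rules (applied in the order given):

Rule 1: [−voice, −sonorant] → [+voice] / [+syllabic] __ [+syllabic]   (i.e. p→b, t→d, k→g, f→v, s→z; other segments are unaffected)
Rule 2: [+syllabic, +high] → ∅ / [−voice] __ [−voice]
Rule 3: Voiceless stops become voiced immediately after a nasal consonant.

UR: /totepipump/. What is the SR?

Rule 1 (intervocalic voicing): /t/ is a voiceless obstruent between vowels /o/ and /e/, so it voices to [d]. /p/ is a voiceless obstruent between vowels /e/ and /i/, so it voices to [b]. /p/ is a voiceless obstruent between vowels /i/ and /u/, so it voices to [b]. /totepipump/ → todebibump.
Rule 2 (high vowel syncope): no segment meets the environment; /todebibump/ is unchanged.
Rule 3 (post-nasal voicing): /p/ is a voiceless stop immediately after the nasal /m/, so it voices to [b]. /todebibump/ → todebibumb.

todebibumb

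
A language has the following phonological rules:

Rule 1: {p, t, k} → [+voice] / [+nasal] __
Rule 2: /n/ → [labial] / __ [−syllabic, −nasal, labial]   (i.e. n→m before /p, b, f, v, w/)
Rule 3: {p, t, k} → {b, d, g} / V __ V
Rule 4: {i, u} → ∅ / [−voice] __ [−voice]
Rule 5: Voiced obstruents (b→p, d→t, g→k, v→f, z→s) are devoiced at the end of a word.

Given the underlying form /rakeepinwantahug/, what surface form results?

rageebimwandahuk

Rule 1 (post-nasal voicing): /t/ is a voiceless stop immediately after the nasal /n/, so it voices to [d]. /rakeepinwantahug/ → rakeepinwandahug.
Rule 2 (nasal place assimilation): /n/ precedes the labial consonant /w/, so it assimilates in place to [m]. /rakeepinwandahug/ → rakeepimwandahug.
Rule 3 (intervocalic voicing): /k/ is a voiceless stop between vowels /a/ and /e/, so it voices to [g]. /p/ is a voiceless stop between vowels /e/ and /i/, so it voices to [b]. /rakeepimwandahug/ → rageebimwandahug.
Rule 4 (high vowel syncope): no segment meets the environment; /rageebimwandahug/ is unchanged.
Rule 5 (final devoicing): /g/ is a voiced obstruent in word-final position, so it devoices to [k]. /rageebimwandahug/ → rageebimwandahuk.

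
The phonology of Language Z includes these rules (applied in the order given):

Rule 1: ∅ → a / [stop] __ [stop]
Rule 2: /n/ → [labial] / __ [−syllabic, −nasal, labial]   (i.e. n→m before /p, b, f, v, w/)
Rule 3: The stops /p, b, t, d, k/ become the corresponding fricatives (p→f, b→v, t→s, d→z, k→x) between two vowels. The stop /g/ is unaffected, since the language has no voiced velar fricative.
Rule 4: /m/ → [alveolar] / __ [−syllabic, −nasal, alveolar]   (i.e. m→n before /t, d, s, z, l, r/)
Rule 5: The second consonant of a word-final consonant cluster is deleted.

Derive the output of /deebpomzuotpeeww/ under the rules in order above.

Rule 1 (stop-cluster a-epenthesis): /b/ and /p/ form a stop–stop cluster, so [a] is inserted between them. /t/ and /p/ form a stop–stop cluster, so [a] is inserted between them. /deebpomzuotpeeww/ → deebapomzuotapeeww.
Rule 2 (nasal place assimilation): no segment meets the environment; /deebapomzuotapeeww/ is unchanged.
Rule 3 (intervocalic spirantization): /b/ is a stop between vowels /e/ and /a/, so it spirantizes to the fricative [v]. /p/ is a stop between vowels /a/ and /o/, so it spirantizes to the fricative [f]. /t/ is a stop between vowels /o/ and /a/, so it spirantizes to the fricative [s]. /p/ is a stop between vowels /a/ and /e/, so it spirantizes to the fricative [f]. /deebapomzuotapeeww/ → deevafomzuosafeeww.
Rule 4 (nasal place assimilation): /m/ precedes the alveolar consonant /z/, so it assimilates in place to [n]. /deevafomzuosafeeww/ → deevafonzuosafeeww.
Rule 5 (final cluster simplification): /w/ is the second consonant of a word-final cluster /ww/, so it deletes. /deevafonzuosafeeww/ → deevafonzuosafeew.

deevafonzuosafeew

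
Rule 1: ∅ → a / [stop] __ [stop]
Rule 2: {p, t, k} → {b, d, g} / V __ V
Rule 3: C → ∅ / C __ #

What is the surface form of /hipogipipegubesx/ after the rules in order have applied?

Rule 1 (stop-cluster a-epenthesis): no segment meets the environment; /hipogipipegubesx/ is unchanged.
Rule 2 (intervocalic voicing): /p/ is a voiceless stop between vowels /i/ and /o/, so it voices to [b]. /p/ is a voiceless stop between vowels /i/ and /i/, so it voices to [b]. /p/ is a voiceless stop between vowels /i/ and /e/, so it voices to [b]. /hipogipipegubesx/ → hibogibibegubesx.
Rule 3 (final cluster simplification): /x/ is the second consonant of a word-final cluster /sx/, so it deletes. /hibogibibegubesx/ → hibogibibegubes.

hibogibibegubes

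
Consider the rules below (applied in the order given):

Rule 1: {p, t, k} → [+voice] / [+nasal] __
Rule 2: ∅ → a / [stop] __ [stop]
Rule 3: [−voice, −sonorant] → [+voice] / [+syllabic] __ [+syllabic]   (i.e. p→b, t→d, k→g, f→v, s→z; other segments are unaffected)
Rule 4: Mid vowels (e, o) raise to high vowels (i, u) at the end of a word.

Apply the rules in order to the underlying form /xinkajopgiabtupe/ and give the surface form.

Rule 1 (post-nasal voicing): /k/ is a voiceless stop immediately after the nasal /n/, so it voices to [g]. /xinkajopgiabtupe/ → xingajopgiabtupe.
Rule 2 (stop-cluster a-epenthesis): /p/ and /g/ form a stop–stop cluster, so [a] is inserted between them. /b/ and /t/ form a stop–stop cluster, so [a] is inserted between them. /xingajopgiabtupe/ → xingajopagiabatupe.
Rule 3 (intervocalic voicing): /p/ is a voiceless obstruent between vowels /o/ and /a/, so it voices to [b]. /t/ is a voiceless obstruent between vowels /a/ and /u/, so it voices to [d]. /p/ is a voiceless obstruent between vowels /u/ and /e/, so it voices to [b]. /xingajopagiabatupe/ → xingajobagiabadube.
Rule 4 (final vowel raising): /e/ is a mid vowel in word-final position, so it raises to [i]. /xingajobagiabadube/ → xingajobagiabadubi.

xingajobagiabadubi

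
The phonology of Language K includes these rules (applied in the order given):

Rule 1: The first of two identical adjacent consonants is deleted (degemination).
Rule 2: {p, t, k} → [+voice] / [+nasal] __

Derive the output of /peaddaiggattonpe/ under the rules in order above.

peadaigatonbe

Rule 1 (degemination): /dd/ is a geminate; the first /d/ deletes. /gg/ is a geminate; the first /g/ deletes. /tt/ is a geminate; the first /t/ deletes. /peaddaiggattonpe/ → peadaigatonpe.
Rule 2 (post-nasal voicing): /p/ is a voiceless stop immediately after the nasal /n/, so it voices to [b]. /peadaigatonpe/ → peadaigatonbe.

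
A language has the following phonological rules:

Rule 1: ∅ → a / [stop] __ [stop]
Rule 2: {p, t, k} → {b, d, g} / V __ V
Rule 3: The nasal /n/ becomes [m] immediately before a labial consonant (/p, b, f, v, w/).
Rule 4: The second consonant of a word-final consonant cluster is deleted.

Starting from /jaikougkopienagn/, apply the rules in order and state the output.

jaigougagobienag

Rule 1 (stop-cluster a-epenthesis): /g/ and /k/ form a stop–stop cluster, so [a] is inserted between them. /jaikougkopienagn/ → jaikougakopienagn.
Rule 2 (intervocalic voicing): /k/ is a voiceless stop between vowels /i/ and /o/, so it voices to [g]. /k/ is a voiceless stop between vowels /a/ and /o/, so it voices to [g]. /p/ is a voiceless stop between vowels /o/ and /i/, so it voices to [b]. /jaikougakopienagn/ → jaigougagobienagn.
Rule 3 (nasal place assimilation): no segment meets the environment; /jaigougagobienagn/ is unchanged.
Rule 4 (final cluster simplification): /n/ is the second consonant of a word-final cluster /gn/, so it deletes. /jaigougagobienagn/ → jaigougagobienag.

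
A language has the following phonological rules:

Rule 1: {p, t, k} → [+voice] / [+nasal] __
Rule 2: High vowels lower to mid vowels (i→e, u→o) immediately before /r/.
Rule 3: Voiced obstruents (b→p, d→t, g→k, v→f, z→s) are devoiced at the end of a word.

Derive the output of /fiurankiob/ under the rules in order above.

Rule 1 (post-nasal voicing): /k/ is a voiceless stop immediately after the nasal /n/, so it voices to [g]. /fiurankiob/ → fiurangiob.
Rule 2 (pre-rhotic lowering): /u/ is a high vowel immediately before /r/, so it lowers to [o]. /fiurangiob/ → fiorangiob.
Rule 3 (final devoicing): /b/ is a voiced obstruent in word-final position, so it devoices to [p]. /fiorangiob/ → fiorangiop.

fiorangiop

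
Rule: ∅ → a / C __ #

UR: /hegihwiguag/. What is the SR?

the form ends in the consonant /g/, so [a] is inserted word-finally.
Surface form: [hegihwiguaga].

hegihwiguaga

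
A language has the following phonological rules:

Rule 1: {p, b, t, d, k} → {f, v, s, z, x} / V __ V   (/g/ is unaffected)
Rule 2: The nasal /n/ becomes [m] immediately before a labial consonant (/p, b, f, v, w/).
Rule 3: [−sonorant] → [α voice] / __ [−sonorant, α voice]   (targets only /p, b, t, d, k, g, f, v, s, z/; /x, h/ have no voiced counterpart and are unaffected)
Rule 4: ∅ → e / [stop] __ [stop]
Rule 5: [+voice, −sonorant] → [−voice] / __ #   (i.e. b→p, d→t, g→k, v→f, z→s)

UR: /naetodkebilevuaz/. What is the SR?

Rule 1 (intervocalic spirantization): /t/ is a stop between vowels /e/ and /o/, so it spirantizes to the fricative [s]. /b/ is a stop between vowels /e/ and /i/, so it spirantizes to the fricative [v]. /naetodkebilevuaz/ → naesodkevilevuaz.
Rule 2 (nasal place assimilation): no segment meets the environment; /naesodkevilevuaz/ is unchanged.
Rule 3 (regressive voicing assimilation): /d/ precedes the voiceless obstruent /k/, so it devoices to [t] by assimilation. /naesodkevilevuaz/ → naesotkevilevuaz.
Rule 4 (stop-cluster e-epenthesis): /t/ and /k/ form a stop–stop cluster, so [e] is inserted between them. /naesotkevilevuaz/ → naesotekevilevuaz.
Rule 5 (final devoicing): /z/ is a voiced obstruent in word-final position, so it devoices to [s]. /naesotekevilevuaz/ → naesotekevilevuas.

naesotekevilevuas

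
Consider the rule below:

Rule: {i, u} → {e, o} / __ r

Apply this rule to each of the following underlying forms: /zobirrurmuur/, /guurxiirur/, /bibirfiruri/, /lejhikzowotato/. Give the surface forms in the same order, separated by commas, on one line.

/zobirrurmuur/: /i/ is a high vowel immediately before /r/, so it lowers to [e]. /u/ is a high vowel immediately before /r/, so it lowers to [o]. /u/ is a high vowel immediately before /r/, so it lowers to [o]. → [zoberrormuor].
/guurxiirur/: /u/ is a high vowel immediately before /r/, so it lowers to [o]. /i/ is a high vowel immediately before /r/, so it lowers to [e]. /u/ is a high vowel immediately before /r/, so it lowers to [o]. → [guorxieror].
/bibirfiruri/: /i/ is a high vowel immediately before /r/, so it lowers to [e]. /i/ is a high vowel immediately before /r/, so it lowers to [e]. /u/ is a high vowel immediately before /r/, so it lowers to [o]. → [biberferori].
/lejhikzowotato/: the rule's environment is not met; surfaces unchanged as [lejhikzowotato].

zoberrormuor, guorxieror, biberferori, lejhikzowotato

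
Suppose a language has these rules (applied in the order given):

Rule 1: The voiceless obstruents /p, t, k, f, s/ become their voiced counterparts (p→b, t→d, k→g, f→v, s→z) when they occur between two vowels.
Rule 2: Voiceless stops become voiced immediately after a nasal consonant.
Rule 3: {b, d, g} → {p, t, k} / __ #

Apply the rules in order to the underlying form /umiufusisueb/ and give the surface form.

Rule 1 (intervocalic voicing): /f/ is a voiceless obstruent between vowels /u/ and /u/, so it voices to [v]. /s/ is a voiceless obstruent between vowels /u/ and /i/, so it voices to [z]. /s/ is a voiceless obstruent between vowels /i/ and /u/, so it voices to [z]. /umiufusisueb/ → umiuvuzizueb.
Rule 2 (post-nasal voicing): no segment meets the environment; /umiuvuzizueb/ is unchanged.
Rule 3 (final devoicing): /b/ is a voiced stop in word-final position, so it devoices to [p]. /umiuvuzizueb/ → umiuvuzizuep.

umiuvuzizuep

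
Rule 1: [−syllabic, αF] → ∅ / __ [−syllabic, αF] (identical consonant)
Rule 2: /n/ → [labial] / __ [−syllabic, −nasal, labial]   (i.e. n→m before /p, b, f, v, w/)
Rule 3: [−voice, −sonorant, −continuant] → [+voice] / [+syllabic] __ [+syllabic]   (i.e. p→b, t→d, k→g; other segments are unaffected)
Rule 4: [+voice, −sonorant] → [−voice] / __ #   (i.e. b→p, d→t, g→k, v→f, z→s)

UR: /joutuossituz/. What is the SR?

jouduosidus

Rule 1 (degemination): /ss/ is a geminate; the first /s/ deletes. /joutuossituz/ → joutuosituz.
Rule 2 (nasal place assimilation): no segment meets the environment; /joutuosituz/ is unchanged.
Rule 3 (intervocalic voicing): /t/ is a voiceless stop between vowels /u/ and /u/, so it voices to [d]. /t/ is a voiceless stop between vowels /i/ and /u/, so it voices to [d]. /joutuosituz/ → jouduosiduz.
Rule 4 (final devoicing): /z/ is a voiced obstruent in word-final position, so it devoices to [s]. /jouduosiduz/ → jouduosidus.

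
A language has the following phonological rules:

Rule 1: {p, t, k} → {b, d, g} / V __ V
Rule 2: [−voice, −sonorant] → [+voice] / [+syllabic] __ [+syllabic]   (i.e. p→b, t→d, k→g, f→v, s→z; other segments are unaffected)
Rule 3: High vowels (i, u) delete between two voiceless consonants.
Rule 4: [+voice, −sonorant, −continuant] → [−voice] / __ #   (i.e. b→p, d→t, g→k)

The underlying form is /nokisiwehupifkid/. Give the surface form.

Rule 1 (intervocalic voicing): /k/ is a voiceless stop between vowels /o/ and /i/, so it voices to [g]. /p/ is a voiceless stop between vowels /u/ and /i/, so it voices to [b]. /nokisiwehupifkid/ → nogisiwehubifkid.
Rule 2 (intervocalic voicing): /s/ is a voiceless obstruent between vowels /i/ and /i/, so it voices to [z]. /nogisiwehubifkid/ → nogiziwehubifkid.
Rule 3 (high vowel syncope): no segment meets the environment; /nogiziwehubifkid/ is unchanged.
Rule 4 (final devoicing): /d/ is a voiced stop in word-final position, so it devoices to [t]. /nogiziwehubifkid/ → nogiziwehubifkit.

nogiziwehubifkit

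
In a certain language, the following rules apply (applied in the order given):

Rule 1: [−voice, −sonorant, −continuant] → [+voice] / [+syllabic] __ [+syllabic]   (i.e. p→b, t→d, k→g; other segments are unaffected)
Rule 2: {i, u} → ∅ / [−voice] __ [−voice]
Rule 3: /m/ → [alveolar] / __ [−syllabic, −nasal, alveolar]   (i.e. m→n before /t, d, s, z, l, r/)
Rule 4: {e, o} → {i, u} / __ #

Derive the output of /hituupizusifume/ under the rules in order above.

Rule 1 (intervocalic voicing): /t/ is a voiceless stop between vowels /i/ and /u/, so it voices to [d]. /p/ is a voiceless stop between vowels /u/ and /i/, so it voices to [b]. /hituupizusifume/ → hiduubizusifume.
Rule 2 (high vowel syncope): /i/ is a high vowel flanked by voiceless consonants /s/ and /f/, so it deletes. /hiduubizusifume/ → hiduubizusfume.
Rule 3 (nasal place assimilation): no segment meets the environment; /hiduubizusfume/ is unchanged.
Rule 4 (final vowel raising): /e/ is a mid vowel in word-final position, so it raises to [i]. /hiduubizusfume/ → hiduubizusfumi.

hiduubizusfumi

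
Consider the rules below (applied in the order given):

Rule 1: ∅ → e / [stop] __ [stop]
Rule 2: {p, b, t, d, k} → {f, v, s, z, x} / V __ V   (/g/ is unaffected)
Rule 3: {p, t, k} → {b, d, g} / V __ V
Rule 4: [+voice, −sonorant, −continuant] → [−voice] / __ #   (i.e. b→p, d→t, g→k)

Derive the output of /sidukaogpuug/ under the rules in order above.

sizuxaogefuuk

Rule 1 (stop-cluster e-epenthesis): /g/ and /p/ form a stop–stop cluster, so [e] is inserted between them. /sidukaogpuug/ → sidukaogepuug.
Rule 2 (intervocalic spirantization): /d/ is a stop between vowels /i/ and /u/, so it spirantizes to the fricative [z]. /k/ is a stop between vowels /u/ and /a/, so it spirantizes to the fricative [x]. /p/ is a stop between vowels /e/ and /u/, so it spirantizes to the fricative [f]. /sidukaogepuug/ → sizuxaogefuug.
Rule 3 (intervocalic voicing): no segment meets the environment; /sizuxaogefuug/ is unchanged.
Rule 4 (final devoicing): /g/ is a voiced stop in word-final position, so it devoices to [k]. /sizuxaogefuug/ → sizuxaogefuuk.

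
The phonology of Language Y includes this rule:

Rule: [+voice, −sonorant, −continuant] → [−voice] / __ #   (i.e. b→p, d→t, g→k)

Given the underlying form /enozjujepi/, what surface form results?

enozjujepi

No segment of /enozjujepi/ meets the structural description of the rule, so the form surfaces unchanged.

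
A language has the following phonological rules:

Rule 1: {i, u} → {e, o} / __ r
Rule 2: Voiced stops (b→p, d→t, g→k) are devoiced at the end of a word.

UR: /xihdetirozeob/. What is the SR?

Rule 1 (pre-rhotic lowering): /i/ is a high vowel immediately before /r/, so it lowers to [e]. /xihdetirozeob/ → xihdeterozeob.
Rule 2 (final devoicing): /b/ is a voiced stop in word-final position, so it devoices to [p]. /xihdeterozeob/ → xihdeterozeop.

xihdeterozeop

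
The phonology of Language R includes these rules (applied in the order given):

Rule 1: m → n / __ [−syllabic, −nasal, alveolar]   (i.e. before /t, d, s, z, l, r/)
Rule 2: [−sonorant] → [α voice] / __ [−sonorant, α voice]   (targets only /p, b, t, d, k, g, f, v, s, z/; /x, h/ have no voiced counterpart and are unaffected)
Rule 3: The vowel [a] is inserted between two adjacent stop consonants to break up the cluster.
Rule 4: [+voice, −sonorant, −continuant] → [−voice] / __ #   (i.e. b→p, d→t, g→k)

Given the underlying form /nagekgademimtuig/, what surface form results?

nagegagademintuik

Rule 1 (nasal place assimilation): /m/ precedes the alveolar consonant /t/, so it assimilates in place to [n]. /nagekgademimtuig/ → nagekgademintuig.
Rule 2 (regressive voicing assimilation): /k/ precedes the voiced obstruent /g/, so it voices to [g] by assimilation. /nagekgademintuig/ → nageggademintuig.
Rule 3 (stop-cluster a-epenthesis): /g/ and /g/ form a stop–stop cluster, so [a] is inserted between them. /nageggademintuig/ → nagegagademintuig.
Rule 4 (final devoicing): /g/ is a voiced stop in word-final position, so it devoices to [k]. /nagegagademintuig/ → nagegagademintuik.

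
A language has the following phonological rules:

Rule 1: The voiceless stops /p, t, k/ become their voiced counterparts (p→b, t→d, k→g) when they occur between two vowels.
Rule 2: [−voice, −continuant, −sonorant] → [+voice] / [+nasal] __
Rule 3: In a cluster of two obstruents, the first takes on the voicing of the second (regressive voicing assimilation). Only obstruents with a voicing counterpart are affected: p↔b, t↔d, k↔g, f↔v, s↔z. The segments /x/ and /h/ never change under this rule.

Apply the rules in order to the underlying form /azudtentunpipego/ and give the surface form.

Rule 1 (intervocalic voicing): /p/ is a voiceless stop between vowels /i/ and /e/, so it voices to [b]. /azudtentunpipego/ → azudtentunpibego.
Rule 2 (post-nasal voicing): /t/ is a voiceless stop immediately after the nasal /n/, so it voices to [d]. /p/ is a voiceless stop immediately after the nasal /n/, so it voices to [b]. /azudtentunpibego/ → azudtendunbibego.
Rule 3 (regressive voicing assimilation): /d/ precedes the voiceless obstruent /t/, so it devoices to [t] by assimilation. /azudtendunbibego/ → azuttendunbibego.

azuttendunbibego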